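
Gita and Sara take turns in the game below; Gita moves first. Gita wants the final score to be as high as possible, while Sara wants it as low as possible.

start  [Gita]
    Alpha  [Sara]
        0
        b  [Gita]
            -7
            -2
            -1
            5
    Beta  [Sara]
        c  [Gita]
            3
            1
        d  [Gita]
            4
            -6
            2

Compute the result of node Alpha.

b (Gita): max(-7, -2, -1, 5) = 5
Alpha (Sara): min(0, 5) = 0

0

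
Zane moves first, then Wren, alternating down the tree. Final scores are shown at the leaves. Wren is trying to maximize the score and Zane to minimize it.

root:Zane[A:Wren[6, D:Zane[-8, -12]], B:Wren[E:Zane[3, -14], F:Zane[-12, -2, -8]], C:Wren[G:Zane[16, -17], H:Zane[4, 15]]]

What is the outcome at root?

-12

D (Zane): min(-8, -12) = -12
A (Wren): max(6, -12) = 6
E (Zane): min(3, -14) = -14
F (Zane): min(-12, -2, -8) = -12
B (Wren): max(-14, -12) = -12
G (Zane): min(16, -17) = -17
H (Zane): min(4, 15) = 4
C (Wren): max(-17, 4) = 4
root (Zane): min(6, -12, 4) = -12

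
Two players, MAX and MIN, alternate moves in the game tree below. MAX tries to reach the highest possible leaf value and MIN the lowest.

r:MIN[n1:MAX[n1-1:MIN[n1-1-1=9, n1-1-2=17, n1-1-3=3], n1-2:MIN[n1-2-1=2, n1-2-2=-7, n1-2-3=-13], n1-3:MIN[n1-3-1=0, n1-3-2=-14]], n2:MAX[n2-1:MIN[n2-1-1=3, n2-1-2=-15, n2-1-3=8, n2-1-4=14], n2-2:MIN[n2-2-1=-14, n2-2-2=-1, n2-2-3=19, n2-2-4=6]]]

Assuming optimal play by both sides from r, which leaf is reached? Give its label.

n1-1 (MIN): min(9, 17, 3) = 3
n1-2 (MIN): min(2, -7, -13) = -13
n1-3 (MIN): min(0, -14) = -14
n1 (MAX): max(3, -13, -14) = 3
n2-1 (MIN): min(3, -15, 8, 14) = -15
n2-2 (MIN): min(-14, -1, 19, 6) = -14
n2 (MAX): max(-15, -14) = -14
r (MIN): min(3, -14) = -14
At r, MIN picks n2 (lowest: -14).
At n2, MAX picks n2-2 (highest: -14).
At n2-2, MIN picks n2-2-1 (lowest: -14).
Terminal value -14.

n2-2-1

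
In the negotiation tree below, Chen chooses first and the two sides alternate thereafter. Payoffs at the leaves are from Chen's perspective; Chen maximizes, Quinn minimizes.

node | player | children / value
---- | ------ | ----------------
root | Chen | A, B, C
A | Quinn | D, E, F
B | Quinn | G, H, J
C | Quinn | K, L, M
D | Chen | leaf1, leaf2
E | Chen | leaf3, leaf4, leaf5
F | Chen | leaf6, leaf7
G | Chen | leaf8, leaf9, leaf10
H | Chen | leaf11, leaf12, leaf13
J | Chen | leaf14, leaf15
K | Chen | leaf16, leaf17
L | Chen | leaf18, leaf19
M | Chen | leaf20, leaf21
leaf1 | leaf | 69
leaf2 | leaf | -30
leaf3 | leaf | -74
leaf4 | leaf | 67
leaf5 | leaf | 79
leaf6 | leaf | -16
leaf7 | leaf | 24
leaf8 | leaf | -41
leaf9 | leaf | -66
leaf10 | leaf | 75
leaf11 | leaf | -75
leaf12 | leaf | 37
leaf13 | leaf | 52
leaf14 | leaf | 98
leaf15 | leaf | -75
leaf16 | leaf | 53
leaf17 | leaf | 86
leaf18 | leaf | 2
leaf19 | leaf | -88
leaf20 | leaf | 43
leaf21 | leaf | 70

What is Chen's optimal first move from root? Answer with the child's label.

D (Chen): max(69, -30) = 69
E (Chen): max(-74, 67, 79) = 79
F (Chen): max(-16, 24) = 24
A (Quinn): min(69, 79, 24) = 24
G (Chen): max(-41, -66, 75) = 75
H (Chen): max(-75, 37, 52) = 52
J (Chen): max(98, -75) = 98
B (Quinn): min(75, 52, 98) = 52
K (Chen): max(53, 86) = 86
L (Chen): max(2, -88) = 2
M (Chen): max(43, 70) = 70
C (Quinn): min(86, 2, 70) = 2
root (Chen): max(24, 52, 2) = 52
Chen at root wants the highest of {A=24, B=52, C=2}, so chooses B.

B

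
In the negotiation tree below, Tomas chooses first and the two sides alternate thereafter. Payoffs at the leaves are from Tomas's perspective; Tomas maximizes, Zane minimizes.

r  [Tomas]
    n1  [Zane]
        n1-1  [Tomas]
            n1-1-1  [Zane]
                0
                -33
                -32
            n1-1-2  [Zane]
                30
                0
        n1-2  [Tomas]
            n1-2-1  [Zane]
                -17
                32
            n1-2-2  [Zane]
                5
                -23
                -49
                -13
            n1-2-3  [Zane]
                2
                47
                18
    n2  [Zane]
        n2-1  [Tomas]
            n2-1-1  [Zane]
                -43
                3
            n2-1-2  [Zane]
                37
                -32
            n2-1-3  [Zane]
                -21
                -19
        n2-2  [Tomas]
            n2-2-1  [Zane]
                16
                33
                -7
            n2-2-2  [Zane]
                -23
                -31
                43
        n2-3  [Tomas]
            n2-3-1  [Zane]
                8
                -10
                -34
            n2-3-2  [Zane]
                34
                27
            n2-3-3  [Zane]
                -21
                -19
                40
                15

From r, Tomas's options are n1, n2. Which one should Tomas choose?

n1

n1-1-1 (Zane): min(0, -33, -32) = -33
n1-1-2 (Zane): min(30, 0) = 0
n1-1 (Tomas): max(-33, 0) = 0
n1-2-1 (Zane): min(-17, 32) = -17
n1-2-2 (Zane): min(5, -23, -49, -13) = -49
n1-2-3 (Zane): min(2, 47, 18) = 2
n1-2 (Tomas): max(-17, -49, 2) = 2
n1 (Zane): min(0, 2) = 0
n2-1-1 (Zane): min(-43, 3) = -43
n2-1-2 (Zane): min(37, -32) = -32
n2-1-3 (Zane): min(-21, -19) = -21
n2-1 (Tomas): max(-43, -32, -21) = -21
n2-2-1 (Zane): min(16, 33, -7) = -7
n2-2-2 (Zane): min(-23, -31, 43) = -31
n2-2 (Tomas): max(-7, -31) = -7
n2-3-1 (Zane): min(8, -10, -34) = -34
n2-3-2 (Zane): min(34, 27) = 27
n2-3-3 (Zane): min(-21, -19, 40, 15) = -21
n2-3 (Tomas): max(-34, 27, -21) = 27
n2 (Zane): min(-21, -7, 27) = -21
r (Tomas): max(0, -21) = 0
Tomas at r wants the highest of {n1=0, n2=-21}, so chooses n1.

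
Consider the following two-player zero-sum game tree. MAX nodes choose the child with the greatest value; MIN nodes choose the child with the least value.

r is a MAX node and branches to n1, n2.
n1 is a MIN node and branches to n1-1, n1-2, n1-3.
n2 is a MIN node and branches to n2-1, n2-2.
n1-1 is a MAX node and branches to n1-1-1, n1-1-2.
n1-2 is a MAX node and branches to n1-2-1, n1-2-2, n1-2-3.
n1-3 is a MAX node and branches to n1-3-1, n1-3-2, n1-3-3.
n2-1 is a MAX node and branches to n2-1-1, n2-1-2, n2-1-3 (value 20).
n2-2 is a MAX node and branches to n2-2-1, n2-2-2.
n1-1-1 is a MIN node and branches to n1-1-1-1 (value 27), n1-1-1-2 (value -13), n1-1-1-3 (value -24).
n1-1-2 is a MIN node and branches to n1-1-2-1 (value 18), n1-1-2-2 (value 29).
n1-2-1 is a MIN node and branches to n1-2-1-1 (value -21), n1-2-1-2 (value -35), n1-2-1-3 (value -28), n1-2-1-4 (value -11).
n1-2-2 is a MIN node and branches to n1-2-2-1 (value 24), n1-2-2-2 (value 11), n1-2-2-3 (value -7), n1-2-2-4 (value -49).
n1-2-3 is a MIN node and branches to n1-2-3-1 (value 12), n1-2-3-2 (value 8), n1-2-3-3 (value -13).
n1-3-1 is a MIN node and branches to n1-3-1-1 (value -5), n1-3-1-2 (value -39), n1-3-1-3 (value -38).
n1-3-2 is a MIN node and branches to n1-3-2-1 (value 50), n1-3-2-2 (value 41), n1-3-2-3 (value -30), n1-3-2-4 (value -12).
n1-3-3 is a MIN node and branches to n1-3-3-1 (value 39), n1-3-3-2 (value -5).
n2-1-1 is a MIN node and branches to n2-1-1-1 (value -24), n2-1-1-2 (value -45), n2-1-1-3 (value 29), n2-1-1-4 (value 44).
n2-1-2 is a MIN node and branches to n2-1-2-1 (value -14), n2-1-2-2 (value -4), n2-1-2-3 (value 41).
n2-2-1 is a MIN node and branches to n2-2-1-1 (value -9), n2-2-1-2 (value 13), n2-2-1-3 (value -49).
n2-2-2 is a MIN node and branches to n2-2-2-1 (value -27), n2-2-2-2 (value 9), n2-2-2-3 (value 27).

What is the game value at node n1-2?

n1-2-1 (MIN): min(-21, -35, -28, -11) = -35
n1-2-2 (MIN): min(24, 11, -7, -49) = -49
n1-2-3 (MIN): min(12, 8, -13) = -13
n1-2 (MAX): max(-35, -49, -13) = -13

-13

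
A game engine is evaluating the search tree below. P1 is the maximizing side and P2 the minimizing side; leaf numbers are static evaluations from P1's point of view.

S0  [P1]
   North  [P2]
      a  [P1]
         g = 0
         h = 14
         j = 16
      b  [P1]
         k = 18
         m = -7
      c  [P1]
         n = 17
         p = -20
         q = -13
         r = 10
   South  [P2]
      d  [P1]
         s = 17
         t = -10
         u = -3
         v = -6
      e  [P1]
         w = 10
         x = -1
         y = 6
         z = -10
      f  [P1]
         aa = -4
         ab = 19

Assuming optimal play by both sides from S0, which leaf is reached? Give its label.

j

a (P1): max(0, 14, 16) = 16
b (P1): max(18, -7) = 18
c (P1): max(17, -20, -13, 10) = 17
North (P2): min(16, 18, 17) = 16
d (P1): max(17, -10, -3, -6) = 17
e (P1): max(10, -1, 6, -10) = 10
f (P1): max(-4, 19) = 19
South (P2): min(17, 10, 19) = 10
S0 (P1): max(16, 10) = 16
At S0, P1 picks North (highest: 16).
At North, P2 picks a (lowest: 16).
At a, P1 picks j (highest: 16).
Terminal value 16.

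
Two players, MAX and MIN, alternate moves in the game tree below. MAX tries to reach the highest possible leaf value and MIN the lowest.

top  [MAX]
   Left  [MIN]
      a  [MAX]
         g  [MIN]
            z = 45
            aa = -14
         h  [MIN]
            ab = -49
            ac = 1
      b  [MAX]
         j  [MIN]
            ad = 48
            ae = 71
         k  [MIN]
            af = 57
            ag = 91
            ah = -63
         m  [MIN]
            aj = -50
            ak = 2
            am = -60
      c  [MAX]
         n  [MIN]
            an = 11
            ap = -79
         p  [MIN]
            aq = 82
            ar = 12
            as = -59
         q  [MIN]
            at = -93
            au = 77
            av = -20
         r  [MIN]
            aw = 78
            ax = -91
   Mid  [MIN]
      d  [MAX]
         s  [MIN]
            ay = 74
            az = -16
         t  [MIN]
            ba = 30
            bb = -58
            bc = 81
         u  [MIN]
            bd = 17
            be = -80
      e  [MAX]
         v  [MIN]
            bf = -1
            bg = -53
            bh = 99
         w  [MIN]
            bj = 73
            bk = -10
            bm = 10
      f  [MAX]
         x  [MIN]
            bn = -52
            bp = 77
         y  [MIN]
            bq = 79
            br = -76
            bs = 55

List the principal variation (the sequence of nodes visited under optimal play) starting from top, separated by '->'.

top -> Mid -> f -> x -> bn

g (MIN): min(45, -14) = -14
h (MIN): min(-49, 1) = -49
a (MAX): max(-14, -49) = -14
j (MIN): min(48, 71) = 48
k (MIN): min(57, 91, -63) = -63
m (MIN): min(-50, 2, -60) = -60
b (MAX): max(48, -63, -60) = 48
n (MIN): min(11, -79) = -79
p (MIN): min(82, 12, -59) = -59
q (MIN): min(-93, 77, -20) = -93
r (MIN): min(78, -91) = -91
c (MAX): max(-79, -59, -93, -91) = -59
Left (MIN): min(-14, 48, -59) = -59
s (MIN): min(74, -16) = -16
t (MIN): min(30, -58, 81) = -58
u (MIN): min(17, -80) = -80
d (MAX): max(-16, -58, -80) = -16
v (MIN): min(-1, -53, 99) = -53
w (MIN): min(73, -10, 10) = -10
e (MAX): max(-53, -10) = -10
x (MIN): min(-52, 77) = -52
y (MIN): min(79, -76, 55) = -76
f (MAX): max(-52, -76) = -52
Mid (MIN): min(-16, -10, -52) = -52
top (MAX): max(-59, -52) = -52
At top, MAX picks Mid (highest: -52).
At Mid, MIN picks f (lowest: -52).
At f, MAX picks x (highest: -52).
At x, MIN picks bn (lowest: -52).
Terminal value -52.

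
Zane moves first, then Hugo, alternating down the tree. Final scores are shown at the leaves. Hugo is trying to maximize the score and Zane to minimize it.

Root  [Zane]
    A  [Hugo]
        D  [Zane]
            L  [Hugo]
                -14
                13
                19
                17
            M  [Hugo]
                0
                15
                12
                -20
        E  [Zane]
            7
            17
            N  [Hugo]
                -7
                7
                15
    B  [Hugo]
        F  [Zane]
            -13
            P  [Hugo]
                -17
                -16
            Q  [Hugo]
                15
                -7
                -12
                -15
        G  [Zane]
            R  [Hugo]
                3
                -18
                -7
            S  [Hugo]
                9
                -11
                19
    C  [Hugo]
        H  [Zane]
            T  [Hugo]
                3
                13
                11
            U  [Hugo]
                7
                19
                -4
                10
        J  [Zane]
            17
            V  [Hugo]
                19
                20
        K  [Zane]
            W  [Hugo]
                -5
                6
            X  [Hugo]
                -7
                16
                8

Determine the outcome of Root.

3

L (Hugo): max(-14, 13, 19, 17) = 19
M (Hugo): max(0, 15, 12, -20) = 15
D (Zane): min(19, 15) = 15
N (Hugo): max(-7, 7, 15) = 15
E (Zane): min(7, 17, 15) = 7
A (Hugo): max(15, 7) = 15
P (Hugo): max(-17, -16) = -16
Q (Hugo): max(15, -7, -12, -15) = 15
F (Zane): min(-13, -16, 15) = -16
R (Hugo): max(3, -18, -7) = 3
S (Hugo): max(9, -11, 19) = 19
G (Zane): min(3, 19) = 3
B (Hugo): max(-16, 3) = 3
T (Hugo): max(3, 13, 11) = 13
U (Hugo): max(7, 19, -4, 10) = 19
H (Zane): min(13, 19) = 13
V (Hugo): max(19, 20) = 20
J (Zane): min(17, 20) = 17
W (Hugo): max(-5, 6) = 6
X (Hugo): max(-7, 16, 8) = 16
K (Zane): min(6, 16) = 6
C (Hugo): max(13, 17, 6) = 17
Root (Zane): min(15, 3, 17) = 3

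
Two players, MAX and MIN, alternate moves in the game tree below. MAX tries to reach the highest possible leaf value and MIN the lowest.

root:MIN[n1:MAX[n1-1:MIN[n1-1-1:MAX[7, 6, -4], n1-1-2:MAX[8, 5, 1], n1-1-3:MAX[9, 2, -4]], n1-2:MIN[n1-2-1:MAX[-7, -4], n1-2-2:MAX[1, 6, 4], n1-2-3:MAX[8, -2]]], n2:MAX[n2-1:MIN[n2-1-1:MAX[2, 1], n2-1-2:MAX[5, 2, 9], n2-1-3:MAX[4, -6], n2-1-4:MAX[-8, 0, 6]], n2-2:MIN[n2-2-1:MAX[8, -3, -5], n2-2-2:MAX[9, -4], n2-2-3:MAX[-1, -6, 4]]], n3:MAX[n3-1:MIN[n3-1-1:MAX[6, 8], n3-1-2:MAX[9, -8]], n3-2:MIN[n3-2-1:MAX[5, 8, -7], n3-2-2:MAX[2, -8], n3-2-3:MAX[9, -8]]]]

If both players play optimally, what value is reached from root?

4

n1-1-1 (MAX): max(7, 6, -4) = 7
n1-1-2 (MAX): max(8, 5, 1) = 8
n1-1-3 (MAX): max(9, 2, -4) = 9
n1-1 (MIN): min(7, 8, 9) = 7
n1-2-1 (MAX): max(-7, -4) = -4
n1-2-2 (MAX): max(1, 6, 4) = 6
n1-2-3 (MAX): max(8, -2) = 8
n1-2 (MIN): min(-4, 6, 8) = -4
n1 (MAX): max(7, -4) = 7
n2-1-1 (MAX): max(2, 1) = 2
n2-1-2 (MAX): max(5, 2, 9) = 9
n2-1-3 (MAX): max(4, -6) = 4
n2-1-4 (MAX): max(-8, 0, 6) = 6
n2-1 (MIN): min(2, 9, 4, 6) = 2
n2-2-1 (MAX): max(8, -3, -5) = 8
n2-2-2 (MAX): max(9, -4) = 9
n2-2-3 (MAX): max(-1, -6, 4) = 4
n2-2 (MIN): min(8, 9, 4) = 4
n2 (MAX): max(2, 4) = 4
n3-1-1 (MAX): max(6, 8) = 8
n3-1-2 (MAX): max(9, -8) = 9
n3-1 (MIN): min(8, 9) = 8
n3-2-1 (MAX): max(5, 8, -7) = 8
n3-2-2 (MAX): max(2, -8) = 2
n3-2-3 (MAX): max(9, -8) = 9
n3-2 (MIN): min(8, 2, 9) = 2
n3 (MAX): max(8, 2) = 8
root (MIN): min(7, 4, 8) = 4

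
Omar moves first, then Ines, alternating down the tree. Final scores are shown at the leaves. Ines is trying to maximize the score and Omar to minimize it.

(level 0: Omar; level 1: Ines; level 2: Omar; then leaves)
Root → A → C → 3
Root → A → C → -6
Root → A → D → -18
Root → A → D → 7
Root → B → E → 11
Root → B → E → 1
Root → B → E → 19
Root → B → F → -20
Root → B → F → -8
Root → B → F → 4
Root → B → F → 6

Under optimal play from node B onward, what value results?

1

E (Omar): min(11, 1, 19) = 1
F (Omar): min(-20, -8, 4, 6) = -20
B (Ines): max(1, -20) = 1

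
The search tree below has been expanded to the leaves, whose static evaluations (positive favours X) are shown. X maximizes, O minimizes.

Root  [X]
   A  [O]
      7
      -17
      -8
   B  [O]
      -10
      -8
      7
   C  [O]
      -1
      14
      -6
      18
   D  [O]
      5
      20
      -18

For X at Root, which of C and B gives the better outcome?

C (O): min(-1, 14, -6, 18) = -6
B (O): min(-10, -8, 7) = -10
X prefers the higher value; C=-6, B=-10. C is better since -6 > -10.

C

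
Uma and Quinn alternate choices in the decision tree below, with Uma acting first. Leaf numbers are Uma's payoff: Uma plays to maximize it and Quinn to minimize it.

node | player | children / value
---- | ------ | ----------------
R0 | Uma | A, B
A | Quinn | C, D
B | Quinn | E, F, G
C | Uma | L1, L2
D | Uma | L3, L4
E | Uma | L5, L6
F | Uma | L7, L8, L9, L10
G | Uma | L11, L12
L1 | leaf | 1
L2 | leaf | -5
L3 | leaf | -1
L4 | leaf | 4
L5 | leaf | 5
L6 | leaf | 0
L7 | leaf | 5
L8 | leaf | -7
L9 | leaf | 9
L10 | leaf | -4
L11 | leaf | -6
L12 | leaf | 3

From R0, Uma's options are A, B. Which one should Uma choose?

B

C (Uma): max(1, -5) = 1
D (Uma): max(-1, 4) = 4
A (Quinn): min(1, 4) = 1
E (Uma): max(5, 0) = 5
F (Uma): max(5, -7, 9, -4) = 9
G (Uma): max(-6, 3) = 3
B (Quinn): min(5, 9, 3) = 3
R0 (Uma): max(1, 3) = 3
Uma at R0 wants the highest of {A=1, B=3}, so chooses B.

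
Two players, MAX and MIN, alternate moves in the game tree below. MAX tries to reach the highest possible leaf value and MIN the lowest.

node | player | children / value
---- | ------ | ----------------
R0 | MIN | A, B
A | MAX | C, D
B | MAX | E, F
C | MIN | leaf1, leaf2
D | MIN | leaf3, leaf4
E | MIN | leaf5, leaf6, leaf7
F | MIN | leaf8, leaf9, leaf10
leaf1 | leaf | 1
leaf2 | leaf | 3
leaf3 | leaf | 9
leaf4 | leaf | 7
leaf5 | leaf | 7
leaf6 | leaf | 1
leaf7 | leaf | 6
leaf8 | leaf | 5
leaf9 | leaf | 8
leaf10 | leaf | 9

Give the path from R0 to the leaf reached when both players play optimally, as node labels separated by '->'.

C (MIN): min(1, 3) = 1
D (MIN): min(9, 7) = 7
A (MAX): max(1, 7) = 7
E (MIN): min(7, 1, 6) = 1
F (MIN): min(5, 8, 9) = 5
B (MAX): max(1, 5) = 5
R0 (MIN): min(7, 5) = 5
At R0, MIN picks B (lowest: 5).
At B, MAX picks F (highest: 5).
At F, MIN picks leaf8 (lowest: 5).
Terminal value 5.

R0 -> B -> F -> leaf8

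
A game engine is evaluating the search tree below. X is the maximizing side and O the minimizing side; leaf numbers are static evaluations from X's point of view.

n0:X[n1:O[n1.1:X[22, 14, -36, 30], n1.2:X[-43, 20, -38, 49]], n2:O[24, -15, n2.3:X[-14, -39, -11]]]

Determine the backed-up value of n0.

30

n1.1 (X): max(22, 14, -36, 30) = 30
n1.2 (X): max(-43, 20, -38, 49) = 49
n1 (O): min(30, 49) = 30
n2.3 (X): max(-14, -39, -11) = -11
n2 (O): min(24, -15, -11) = -15
n0 (X): max(30, -15) = 30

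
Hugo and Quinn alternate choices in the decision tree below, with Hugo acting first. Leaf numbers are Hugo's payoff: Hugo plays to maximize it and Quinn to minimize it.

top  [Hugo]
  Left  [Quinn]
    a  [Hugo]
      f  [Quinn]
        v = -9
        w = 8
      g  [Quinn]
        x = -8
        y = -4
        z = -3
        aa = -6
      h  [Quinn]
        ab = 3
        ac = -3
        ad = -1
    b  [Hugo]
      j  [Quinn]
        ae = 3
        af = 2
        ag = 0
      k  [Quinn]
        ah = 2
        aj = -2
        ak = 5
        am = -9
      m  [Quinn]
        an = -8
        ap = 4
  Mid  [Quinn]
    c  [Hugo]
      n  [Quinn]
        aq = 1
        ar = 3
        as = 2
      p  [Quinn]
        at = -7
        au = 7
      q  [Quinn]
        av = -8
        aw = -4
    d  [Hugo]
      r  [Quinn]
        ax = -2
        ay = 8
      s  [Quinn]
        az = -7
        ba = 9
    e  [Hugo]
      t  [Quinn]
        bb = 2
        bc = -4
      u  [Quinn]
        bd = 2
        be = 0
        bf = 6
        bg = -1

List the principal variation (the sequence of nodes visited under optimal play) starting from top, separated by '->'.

top -> Mid -> d -> r -> ax

f (Quinn): min(-9, 8) = -9
g (Quinn): min(-8, -4, -3, -6) = -8
h (Quinn): min(3, -3, -1) = -3
a (Hugo): max(-9, -8, -3) = -3
j (Quinn): min(3, 2, 0) = 0
k (Quinn): min(2, -2, 5, -9) = -9
m (Quinn): min(-8, 4) = -8
b (Hugo): max(0, -9, -8) = 0
Left (Quinn): min(-3, 0) = -3
n (Quinn): min(1, 3, 2) = 1
p (Quinn): min(-7, 7) = -7
q (Quinn): min(-8, -4) = -8
c (Hugo): max(1, -7, -8) = 1
r (Quinn): min(-2, 8) = -2
s (Quinn): min(-7, 9) = -7
d (Hugo): max(-2, -7) = -2
t (Quinn): min(2, -4) = -4
u (Quinn): min(2, 0, 6, -1) = -1
e (Hugo): max(-4, -1) = -1
Mid (Quinn): min(1, -2, -1) = -2
top (Hugo): max(-3, -2) = -2
At top, Hugo picks Mid (highest: -2).
At Mid, Quinn picks d (lowest: -2).
At d, Hugo picks r (highest: -2).
At r, Quinn picks ax (lowest: -2).
Terminal value -2.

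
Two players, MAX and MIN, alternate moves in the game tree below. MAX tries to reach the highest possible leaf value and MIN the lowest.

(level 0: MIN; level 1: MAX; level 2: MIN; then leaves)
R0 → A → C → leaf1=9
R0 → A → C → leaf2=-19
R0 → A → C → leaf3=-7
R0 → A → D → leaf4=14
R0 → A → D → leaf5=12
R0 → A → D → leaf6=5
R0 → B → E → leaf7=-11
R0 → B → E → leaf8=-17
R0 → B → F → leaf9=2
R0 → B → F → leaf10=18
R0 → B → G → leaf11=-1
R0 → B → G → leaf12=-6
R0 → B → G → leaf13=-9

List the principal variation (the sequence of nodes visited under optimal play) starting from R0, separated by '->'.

R0 -> B -> F -> leaf9

C (MIN): min(9, -19, -7) = -19
D (MIN): min(14, 12, 5) = 5
A (MAX): max(-19, 5) = 5
E (MIN): min(-11, -17) = -17
F (MIN): min(2, 18) = 2
G (MIN): min(-1, -6, -9) = -9
B (MAX): max(-17, 2, -9) = 2
R0 (MIN): min(5, 2) = 2
At R0, MIN picks B (lowest: 2).
At B, MAX picks F (highest: 2).
At F, MIN picks leaf9 (lowest: 2).
Terminal value 2.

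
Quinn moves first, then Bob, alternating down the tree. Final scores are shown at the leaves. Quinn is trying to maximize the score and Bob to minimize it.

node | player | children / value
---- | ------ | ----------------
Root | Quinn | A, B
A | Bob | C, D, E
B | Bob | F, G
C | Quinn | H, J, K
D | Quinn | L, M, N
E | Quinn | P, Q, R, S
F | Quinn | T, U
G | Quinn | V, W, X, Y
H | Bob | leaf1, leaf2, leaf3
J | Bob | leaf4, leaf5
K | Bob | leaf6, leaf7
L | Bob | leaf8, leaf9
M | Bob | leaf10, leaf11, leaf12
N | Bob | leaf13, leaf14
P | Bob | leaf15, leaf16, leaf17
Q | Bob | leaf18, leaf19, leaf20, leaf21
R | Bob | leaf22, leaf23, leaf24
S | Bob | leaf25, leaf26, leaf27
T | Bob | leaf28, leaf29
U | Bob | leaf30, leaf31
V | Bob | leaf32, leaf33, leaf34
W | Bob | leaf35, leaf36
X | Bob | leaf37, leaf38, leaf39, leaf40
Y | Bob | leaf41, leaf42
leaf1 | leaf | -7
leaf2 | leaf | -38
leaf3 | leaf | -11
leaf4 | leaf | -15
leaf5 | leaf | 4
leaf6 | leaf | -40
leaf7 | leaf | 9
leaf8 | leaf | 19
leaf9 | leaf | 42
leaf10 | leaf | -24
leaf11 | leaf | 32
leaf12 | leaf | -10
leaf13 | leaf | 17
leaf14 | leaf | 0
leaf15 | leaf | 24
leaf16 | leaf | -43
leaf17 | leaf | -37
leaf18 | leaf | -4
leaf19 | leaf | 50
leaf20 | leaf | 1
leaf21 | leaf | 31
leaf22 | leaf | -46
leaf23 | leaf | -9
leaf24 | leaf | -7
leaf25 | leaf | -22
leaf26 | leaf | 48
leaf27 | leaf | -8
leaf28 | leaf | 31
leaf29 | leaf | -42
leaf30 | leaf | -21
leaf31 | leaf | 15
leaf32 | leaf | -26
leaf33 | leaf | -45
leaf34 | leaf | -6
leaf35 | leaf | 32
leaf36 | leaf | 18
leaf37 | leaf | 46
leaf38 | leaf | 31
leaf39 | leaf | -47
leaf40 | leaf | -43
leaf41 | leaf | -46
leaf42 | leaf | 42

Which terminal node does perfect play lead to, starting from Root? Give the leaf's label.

H (Bob): min(-7, -38, -11) = -38
J (Bob): min(-15, 4) = -15
K (Bob): min(-40, 9) = -40
C (Quinn): max(-38, -15, -40) = -15
L (Bob): min(19, 42) = 19
M (Bob): min(-24, 32, -10) = -24
N (Bob): min(17, 0) = 0
D (Quinn): max(19, -24, 0) = 19
P (Bob): min(24, -43, -37) = -43
Q (Bob): min(-4, 50, 1, 31) = -4
R (Bob): min(-46, -9, -7) = -46
S (Bob): min(-22, 48, -8) = -22
E (Quinn): max(-43, -4, -46, -22) = -4
A (Bob): min(-15, 19, -4) = -15
T (Bob): min(31, -42) = -42
U (Bob): min(-21, 15) = -21
F (Quinn): max(-42, -21) = -21
V (Bob): min(-26, -45, -6) = -45
W (Bob): min(32, 18) = 18
X (Bob): min(46, 31, -47, -43) = -47
Y (Bob): min(-46, 42) = -46
G (Quinn): max(-45, 18, -47, -46) = 18
B (Bob): min(-21, 18) = -21
Root (Quinn): max(-15, -21) = -15
At Root, Quinn picks A (highest: -15).
At A, Bob picks C (lowest: -15).
At C, Quinn picks J (highest: -15).
At J, Bob picks leaf4 (lowest: -15).
Terminal value -15.

leaf4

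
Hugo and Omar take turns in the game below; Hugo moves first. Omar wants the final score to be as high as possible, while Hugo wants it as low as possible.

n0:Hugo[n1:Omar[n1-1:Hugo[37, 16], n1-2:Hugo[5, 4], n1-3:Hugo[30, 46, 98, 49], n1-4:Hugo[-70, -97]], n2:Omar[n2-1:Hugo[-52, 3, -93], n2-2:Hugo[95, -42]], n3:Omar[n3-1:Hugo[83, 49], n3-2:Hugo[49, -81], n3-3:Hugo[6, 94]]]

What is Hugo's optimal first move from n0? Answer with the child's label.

n2

n1-1 (Hugo): min(37, 16) = 16
n1-2 (Hugo): min(5, 4) = 4
n1-3 (Hugo): min(30, 46, 98, 49) = 30
n1-4 (Hugo): min(-70, -97) = -97
n1 (Omar): max(16, 4, 30, -97) = 30
n2-1 (Hugo): min(-52, 3, -93) = -93
n2-2 (Hugo): min(95, -42) = -42
n2 (Omar): max(-93, -42) = -42
n3-1 (Hugo): min(83, 49) = 49
n3-2 (Hugo): min(49, -81) = -81
n3-3 (Hugo): min(6, 94) = 6
n3 (Omar): max(49, -81, 6) = 49
n0 (Hugo): min(30, -42, 49) = -42
Hugo at n0 wants the lowest of {n1=30, n2=-42, n3=49}, so chooses n2.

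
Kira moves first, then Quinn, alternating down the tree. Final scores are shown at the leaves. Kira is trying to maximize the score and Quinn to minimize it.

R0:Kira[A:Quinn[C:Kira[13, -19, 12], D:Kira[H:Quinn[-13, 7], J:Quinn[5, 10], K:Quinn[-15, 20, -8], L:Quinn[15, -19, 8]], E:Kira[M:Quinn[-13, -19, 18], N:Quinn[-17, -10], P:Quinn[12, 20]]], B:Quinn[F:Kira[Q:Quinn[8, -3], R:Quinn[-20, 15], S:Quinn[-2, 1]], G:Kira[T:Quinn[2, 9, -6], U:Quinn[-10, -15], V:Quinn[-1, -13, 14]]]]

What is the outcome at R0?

C (Kira): max(13, -19, 12) = 13
H (Quinn): min(-13, 7) = -13
J (Quinn): min(5, 10) = 5
K (Quinn): min(-15, 20, -8) = -15
L (Quinn): min(15, -19, 8) = -19
D (Kira): max(-13, 5, -15, -19) = 5
M (Quinn): min(-13, -19, 18) = -19
N (Quinn): min(-17, -10) = -17
P (Quinn): min(12, 20) = 12
E (Kira): max(-19, -17, 12) = 12
A (Quinn): min(13, 5, 12) = 5
Q (Quinn): min(8, -3) = -3
R (Quinn): min(-20, 15) = -20
S (Quinn): min(-2, 1) = -2
F (Kira): max(-3, -20, -2) = -2
T (Quinn): min(2, 9, -6) = -6
U (Quinn): min(-10, -15) = -15
V (Quinn): min(-1, -13, 14) = -13
G (Kira): max(-6, -15, -13) = -6
B (Quinn): min(-2, -6) = -6
R0 (Kira): max(5, -6) = 5

5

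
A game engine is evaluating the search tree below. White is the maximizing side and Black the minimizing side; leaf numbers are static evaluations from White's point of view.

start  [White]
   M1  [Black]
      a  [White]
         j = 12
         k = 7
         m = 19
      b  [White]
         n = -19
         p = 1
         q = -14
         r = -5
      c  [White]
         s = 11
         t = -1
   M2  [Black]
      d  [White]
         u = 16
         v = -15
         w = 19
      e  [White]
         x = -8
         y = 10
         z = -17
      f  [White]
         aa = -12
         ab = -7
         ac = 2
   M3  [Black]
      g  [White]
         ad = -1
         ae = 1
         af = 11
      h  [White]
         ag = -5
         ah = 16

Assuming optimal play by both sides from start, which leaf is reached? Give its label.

a (White): max(12, 7, 19) = 19
b (White): max(-19, 1, -14, -5) = 1
c (White): max(11, -1) = 11
M1 (Black): min(19, 1, 11) = 1
d (White): max(16, -15, 19) = 19
e (White): max(-8, 10, -17) = 10
f (White): max(-12, -7, 2) = 2
M2 (Black): min(19, 10, 2) = 2
g (White): max(-1, 1, 11) = 11
h (White): max(-5, 16) = 16
M3 (Black): min(11, 16) = 11
start (White): max(1, 2, 11) = 11
At start, White picks M3 (highest: 11).
At M3, Black picks g (lowest: 11).
At g, White picks af (highest: 11).
Terminal value 11.

af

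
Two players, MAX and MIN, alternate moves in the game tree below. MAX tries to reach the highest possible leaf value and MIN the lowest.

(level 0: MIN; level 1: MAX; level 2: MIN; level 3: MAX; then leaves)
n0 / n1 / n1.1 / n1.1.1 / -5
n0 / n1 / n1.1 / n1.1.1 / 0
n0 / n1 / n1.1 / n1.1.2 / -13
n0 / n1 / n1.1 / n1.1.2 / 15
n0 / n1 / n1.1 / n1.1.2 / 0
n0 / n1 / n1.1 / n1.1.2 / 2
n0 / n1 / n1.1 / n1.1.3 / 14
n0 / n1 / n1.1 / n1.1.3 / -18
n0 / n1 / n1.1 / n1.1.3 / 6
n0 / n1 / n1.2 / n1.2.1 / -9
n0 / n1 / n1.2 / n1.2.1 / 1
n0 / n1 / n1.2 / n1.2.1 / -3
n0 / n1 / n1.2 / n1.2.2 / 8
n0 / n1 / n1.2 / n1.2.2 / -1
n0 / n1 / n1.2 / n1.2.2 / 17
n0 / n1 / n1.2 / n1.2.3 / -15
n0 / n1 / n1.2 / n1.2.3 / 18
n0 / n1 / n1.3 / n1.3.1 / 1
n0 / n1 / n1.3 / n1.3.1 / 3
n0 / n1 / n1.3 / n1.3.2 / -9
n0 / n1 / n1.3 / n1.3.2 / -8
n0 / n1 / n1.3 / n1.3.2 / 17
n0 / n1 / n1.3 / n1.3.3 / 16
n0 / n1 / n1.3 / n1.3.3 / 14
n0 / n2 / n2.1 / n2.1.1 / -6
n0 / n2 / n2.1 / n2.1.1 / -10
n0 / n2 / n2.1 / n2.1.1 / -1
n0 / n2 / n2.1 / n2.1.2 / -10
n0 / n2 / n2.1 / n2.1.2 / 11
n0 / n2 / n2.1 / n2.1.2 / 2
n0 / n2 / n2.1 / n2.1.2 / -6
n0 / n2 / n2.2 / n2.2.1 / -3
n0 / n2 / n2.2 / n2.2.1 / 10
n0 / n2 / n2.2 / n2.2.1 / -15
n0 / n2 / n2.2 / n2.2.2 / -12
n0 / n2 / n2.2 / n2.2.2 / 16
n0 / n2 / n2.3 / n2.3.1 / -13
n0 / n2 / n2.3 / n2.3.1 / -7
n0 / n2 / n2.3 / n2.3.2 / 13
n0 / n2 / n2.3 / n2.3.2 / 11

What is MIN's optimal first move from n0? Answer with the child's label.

n1

n1.1.1 (MAX): max(-5, 0) = 0
n1.1.2 (MAX): max(-13, 15, 0, 2) = 15
n1.1.3 (MAX): max(14, -18, 6) = 14
n1.1 (MIN): min(0, 15, 14) = 0
n1.2.1 (MAX): max(-9, 1, -3) = 1
n1.2.2 (MAX): max(8, -1, 17) = 17
n1.2.3 (MAX): max(-15, 18) = 18
n1.2 (MIN): min(1, 17, 18) = 1
n1.3.1 (MAX): max(1, 3) = 3
n1.3.2 (MAX): max(-9, -8, 17) = 17
n1.3.3 (MAX): max(16, 14) = 16
n1.3 (MIN): min(3, 17, 16) = 3
n1 (MAX): max(0, 1, 3) = 3
n2.1.1 (MAX): max(-6, -10, -1) = -1
n2.1.2 (MAX): max(-10, 11, 2, -6) = 11
n2.1 (MIN): min(-1, 11) = -1
n2.2.1 (MAX): max(-3, 10, -15) = 10
n2.2.2 (MAX): max(-12, 16) = 16
n2.2 (MIN): min(10, 16) = 10
n2.3.1 (MAX): max(-13, -7) = -7
n2.3.2 (MAX): max(13, 11) = 13
n2.3 (MIN): min(-7, 13) = -7
n2 (MAX): max(-1, 10, -7) = 10
n0 (MIN): min(3, 10) = 3
MIN at n0 wants the lowest of {n1=3, n2=10}, so chooses n1.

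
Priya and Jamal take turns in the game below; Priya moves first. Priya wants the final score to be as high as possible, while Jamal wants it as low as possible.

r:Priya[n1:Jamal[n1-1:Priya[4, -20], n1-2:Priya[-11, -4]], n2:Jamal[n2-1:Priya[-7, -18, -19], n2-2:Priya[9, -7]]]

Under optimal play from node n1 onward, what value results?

n1-1 (Priya): max(4, -20) = 4
n1-2 (Priya): max(-11, -4) = -4
n1 (Jamal): min(4, -4) = -4

-4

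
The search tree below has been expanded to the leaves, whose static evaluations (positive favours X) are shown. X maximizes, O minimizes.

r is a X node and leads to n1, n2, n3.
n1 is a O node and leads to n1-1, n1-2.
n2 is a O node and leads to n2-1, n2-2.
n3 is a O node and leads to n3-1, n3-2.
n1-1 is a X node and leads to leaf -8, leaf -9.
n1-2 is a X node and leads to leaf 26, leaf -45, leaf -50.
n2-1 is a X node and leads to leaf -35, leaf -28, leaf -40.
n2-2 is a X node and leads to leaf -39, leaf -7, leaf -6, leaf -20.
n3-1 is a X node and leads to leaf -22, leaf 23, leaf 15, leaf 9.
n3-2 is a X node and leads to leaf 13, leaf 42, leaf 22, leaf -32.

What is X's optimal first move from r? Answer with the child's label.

n3

n1-1 (X): max(-8, -9) = -8
n1-2 (X): max(26, -45, -50) = 26
n1 (O): min(-8, 26) = -8
n2-1 (X): max(-35, -28, -40) = -28
n2-2 (X): max(-39, -7, -6, -20) = -6
n2 (O): min(-28, -6) = -28
n3-1 (X): max(-22, 23, 15, 9) = 23
n3-2 (X): max(13, 42, 22, -32) = 42
n3 (O): min(23, 42) = 23
r (X): max(-8, -28, 23) = 23
X at r wants the highest of {n1=-8, n2=-28, n3=23}, so chooses n3.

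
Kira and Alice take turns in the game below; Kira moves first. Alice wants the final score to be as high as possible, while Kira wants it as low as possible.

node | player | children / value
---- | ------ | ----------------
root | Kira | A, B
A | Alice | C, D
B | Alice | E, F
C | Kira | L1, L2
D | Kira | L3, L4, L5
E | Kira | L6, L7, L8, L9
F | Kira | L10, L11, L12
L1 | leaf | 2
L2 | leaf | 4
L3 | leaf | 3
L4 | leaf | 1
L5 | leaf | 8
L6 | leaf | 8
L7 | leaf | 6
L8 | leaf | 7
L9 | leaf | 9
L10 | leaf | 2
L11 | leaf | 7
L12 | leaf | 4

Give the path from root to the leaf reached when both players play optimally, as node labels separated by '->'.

C (Kira): min(2, 4) = 2
D (Kira): min(3, 1, 8) = 1
A (Alice): max(2, 1) = 2
E (Kira): min(8, 6, 7, 9) = 6
F (Kira): min(2, 7, 4) = 2
B (Alice): max(6, 2) = 6
root (Kira): min(2, 6) = 2
At root, Kira picks A (lowest: 2).
At A, Alice picks C (highest: 2).
At C, Kira picks L1 (lowest: 2).
Terminal value 2.

root -> A -> C -> L1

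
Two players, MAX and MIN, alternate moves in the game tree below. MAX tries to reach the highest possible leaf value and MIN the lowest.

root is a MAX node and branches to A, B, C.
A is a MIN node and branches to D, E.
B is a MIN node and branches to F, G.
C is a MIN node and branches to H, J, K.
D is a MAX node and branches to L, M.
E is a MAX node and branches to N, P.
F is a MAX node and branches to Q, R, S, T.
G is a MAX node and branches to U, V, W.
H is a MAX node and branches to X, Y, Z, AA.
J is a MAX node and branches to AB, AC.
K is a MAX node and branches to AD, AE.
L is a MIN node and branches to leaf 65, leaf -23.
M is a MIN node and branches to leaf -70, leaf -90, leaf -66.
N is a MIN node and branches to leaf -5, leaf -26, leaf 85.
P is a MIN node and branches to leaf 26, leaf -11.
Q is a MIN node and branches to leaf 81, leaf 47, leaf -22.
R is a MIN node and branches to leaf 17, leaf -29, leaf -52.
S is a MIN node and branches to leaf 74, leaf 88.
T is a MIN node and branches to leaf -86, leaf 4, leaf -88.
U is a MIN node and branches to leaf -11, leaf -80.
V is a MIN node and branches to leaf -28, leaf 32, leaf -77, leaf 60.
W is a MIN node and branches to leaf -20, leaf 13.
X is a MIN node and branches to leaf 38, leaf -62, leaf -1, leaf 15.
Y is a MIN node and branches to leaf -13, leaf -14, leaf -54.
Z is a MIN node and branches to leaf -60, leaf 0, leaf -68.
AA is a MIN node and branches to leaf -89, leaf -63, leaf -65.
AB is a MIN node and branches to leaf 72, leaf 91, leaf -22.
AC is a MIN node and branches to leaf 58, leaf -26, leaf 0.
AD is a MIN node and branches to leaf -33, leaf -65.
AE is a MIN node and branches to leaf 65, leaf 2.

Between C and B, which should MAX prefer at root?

X (MIN): min(38, -62, -1, 15) = -62
Y (MIN): min(-13, -14, -54) = -54
Z (MIN): min(-60, 0, -68) = -68
AA (MIN): min(-89, -63, -65) = -89
H (MAX): max(-62, -54, -68, -89) = -54
AB (MIN): min(72, 91, -22) = -22
AC (MIN): min(58, -26, 0) = -26
J (MAX): max(-22, -26) = -22
AD (MIN): min(-33, -65) = -65
AE (MIN): min(65, 2) = 2
K (MAX): max(-65, 2) = 2
C (MIN): min(-54, -22, 2) = -54
Q (MIN): min(81, 47, -22) = -22
R (MIN): min(17, -29, -52) = -52
S (MIN): min(74, 88) = 74
T (MIN): min(-86, 4, -88) = -88
F (MAX): max(-22, -52, 74, -88) = 74
U (MIN): min(-11, -80) = -80
V (MIN): min(-28, 32, -77, 60) = -77
W (MIN): min(-20, 13) = -20
G (MAX): max(-80, -77, -20) = -20
B (MIN): min(74, -20) = -20
MAX prefers the higher value; C=-54, B=-20. B is better since -20 > -54.

B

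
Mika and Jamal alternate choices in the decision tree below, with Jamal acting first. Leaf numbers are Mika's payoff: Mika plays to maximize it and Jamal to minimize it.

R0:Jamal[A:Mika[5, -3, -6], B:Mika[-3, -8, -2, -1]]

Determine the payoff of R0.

A (Mika): max(5, -3, -6) = 5
B (Mika): max(-3, -8, -2, -1) = -1
R0 (Jamal): min(5, -1) = -1

-1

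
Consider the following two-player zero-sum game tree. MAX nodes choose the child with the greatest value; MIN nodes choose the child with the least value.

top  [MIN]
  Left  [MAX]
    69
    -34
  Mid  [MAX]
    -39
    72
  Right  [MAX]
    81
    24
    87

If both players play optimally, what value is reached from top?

Left (MAX): max(69, -34) = 69
Mid (MAX): max(-39, 72) = 72
Right (MAX): max(81, 24, 87) = 87
top (MIN): min(69, 72, 87) = 69

69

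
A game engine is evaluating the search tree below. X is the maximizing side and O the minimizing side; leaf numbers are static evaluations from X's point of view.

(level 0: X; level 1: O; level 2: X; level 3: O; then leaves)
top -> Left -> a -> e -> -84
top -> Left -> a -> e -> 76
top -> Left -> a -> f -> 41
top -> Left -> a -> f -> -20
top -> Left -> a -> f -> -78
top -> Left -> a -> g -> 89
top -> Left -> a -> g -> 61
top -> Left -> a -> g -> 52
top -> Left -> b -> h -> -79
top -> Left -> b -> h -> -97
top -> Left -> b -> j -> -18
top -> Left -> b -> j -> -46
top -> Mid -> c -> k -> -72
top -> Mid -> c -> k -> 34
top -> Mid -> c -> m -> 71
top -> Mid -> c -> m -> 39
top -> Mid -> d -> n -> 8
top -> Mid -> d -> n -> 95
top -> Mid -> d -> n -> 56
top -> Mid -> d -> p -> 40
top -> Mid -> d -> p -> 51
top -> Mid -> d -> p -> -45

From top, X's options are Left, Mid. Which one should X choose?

e (O): min(-84, 76) = -84
f (O): min(41, -20, -78) = -78
g (O): min(89, 61, 52) = 52
a (X): max(-84, -78, 52) = 52
h (O): min(-79, -97) = -97
j (O): min(-18, -46) = -46
b (X): max(-97, -46) = -46
Left (O): min(52, -46) = -46
k (O): min(-72, 34) = -72
m (O): min(71, 39) = 39
c (X): max(-72, 39) = 39
n (O): min(8, 95, 56) = 8
p (O): min(40, 51, -45) = -45
d (X): max(8, -45) = 8
Mid (O): min(39, 8) = 8
top (X): max(-46, 8) = 8
X at top wants the highest of {Left=-46, Mid=8}, so chooses Mid.

Mid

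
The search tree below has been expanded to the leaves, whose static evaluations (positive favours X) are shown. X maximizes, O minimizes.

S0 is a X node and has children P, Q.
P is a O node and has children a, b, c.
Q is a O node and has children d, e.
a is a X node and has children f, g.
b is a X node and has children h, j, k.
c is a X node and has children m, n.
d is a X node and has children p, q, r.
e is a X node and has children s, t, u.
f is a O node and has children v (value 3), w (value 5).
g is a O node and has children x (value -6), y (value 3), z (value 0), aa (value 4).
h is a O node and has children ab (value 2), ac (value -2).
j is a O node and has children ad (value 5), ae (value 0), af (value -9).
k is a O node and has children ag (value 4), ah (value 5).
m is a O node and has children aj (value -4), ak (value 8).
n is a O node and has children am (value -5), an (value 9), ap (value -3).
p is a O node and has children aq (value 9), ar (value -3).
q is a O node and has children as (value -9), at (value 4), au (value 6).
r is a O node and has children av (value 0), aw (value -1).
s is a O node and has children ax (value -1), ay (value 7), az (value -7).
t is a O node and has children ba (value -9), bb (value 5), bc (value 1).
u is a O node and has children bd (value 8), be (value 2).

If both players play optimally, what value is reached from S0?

-1

f (O): min(3, 5) = 3
g (O): min(-6, 3, 0, 4) = -6
a (X): max(3, -6) = 3
h (O): min(2, -2) = -2
j (O): min(5, 0, -9) = -9
k (O): min(4, 5) = 4
b (X): max(-2, -9, 4) = 4
m (O): min(-4, 8) = -4
n (O): min(-5, 9, -3) = -5
c (X): max(-4, -5) = -4
P (O): min(3, 4, -4) = -4
p (O): min(9, -3) = -3
q (O): min(-9, 4, 6) = -9
r (O): min(0, -1) = -1
d (X): max(-3, -9, -1) = -1
s (O): min(-1, 7, -7) = -7
t (O): min(-9, 5, 1) = -9
u (O): min(8, 2) = 2
e (X): max(-7, -9, 2) = 2
Q (O): min(-1, 2) = -1
S0 (X): max(-4, -1) = -1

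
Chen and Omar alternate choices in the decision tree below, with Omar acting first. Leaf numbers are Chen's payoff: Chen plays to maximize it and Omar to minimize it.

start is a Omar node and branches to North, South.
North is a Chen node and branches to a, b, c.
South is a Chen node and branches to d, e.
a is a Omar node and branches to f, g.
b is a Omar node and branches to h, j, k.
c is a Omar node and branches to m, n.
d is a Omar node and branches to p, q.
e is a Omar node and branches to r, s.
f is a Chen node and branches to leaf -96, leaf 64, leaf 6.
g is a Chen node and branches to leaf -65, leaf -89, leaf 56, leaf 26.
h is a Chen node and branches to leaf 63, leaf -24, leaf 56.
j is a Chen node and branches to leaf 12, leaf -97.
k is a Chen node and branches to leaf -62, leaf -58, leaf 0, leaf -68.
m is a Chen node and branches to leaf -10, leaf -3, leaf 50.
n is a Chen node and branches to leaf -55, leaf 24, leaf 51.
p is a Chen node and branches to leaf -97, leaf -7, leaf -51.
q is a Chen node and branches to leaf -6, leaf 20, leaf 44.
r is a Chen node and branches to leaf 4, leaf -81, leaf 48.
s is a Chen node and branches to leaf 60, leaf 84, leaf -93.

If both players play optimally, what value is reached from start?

f (Chen): max(-96, 64, 6) = 64
g (Chen): max(-65, -89, 56, 26) = 56
a (Omar): min(64, 56) = 56
h (Chen): max(63, -24, 56) = 63
j (Chen): max(12, -97) = 12
k (Chen): max(-62, -58, 0, -68) = 0
b (Omar): min(63, 12, 0) = 0
m (Chen): max(-10, -3, 50) = 50
n (Chen): max(-55, 24, 51) = 51
c (Omar): min(50, 51) = 50
North (Chen): max(56, 0, 50) = 56
p (Chen): max(-97, -7, -51) = -7
q (Chen): max(-6, 20, 44) = 44
d (Omar): min(-7, 44) = -7
r (Chen): max(4, -81, 48) = 48
s (Chen): max(60, 84, -93) = 84
e (Omar): min(48, 84) = 48
South (Chen): max(-7, 48) = 48
start (Omar): min(56, 48) = 48

48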